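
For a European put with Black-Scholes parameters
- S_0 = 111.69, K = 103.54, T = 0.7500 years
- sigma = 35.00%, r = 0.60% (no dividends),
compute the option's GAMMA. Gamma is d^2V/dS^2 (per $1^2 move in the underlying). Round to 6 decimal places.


Answer: Gamma = 0.010806

Derivation:
d1 = 0.4163740118; d2 = 0.1132651204
phi(d1) = 0.3658169556; exp(-qT) = 1.0000000000; exp(-rT) = 0.9955101098
Gamma = exp(-qT) * phi(d1) / (S * sigma * sqrt(T)) = 1.0000000000 * 0.3658169556 / (111.6900 * 0.3500 * 0.8660254038) = 0.010806


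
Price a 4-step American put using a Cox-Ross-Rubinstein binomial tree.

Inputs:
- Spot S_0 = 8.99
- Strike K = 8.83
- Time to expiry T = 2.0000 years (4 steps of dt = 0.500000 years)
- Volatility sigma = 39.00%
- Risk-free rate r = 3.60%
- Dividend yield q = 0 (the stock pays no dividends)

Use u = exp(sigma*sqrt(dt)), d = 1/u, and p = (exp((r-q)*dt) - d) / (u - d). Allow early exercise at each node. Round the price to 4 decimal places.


Answer: Price = V(0,0) = 1.5187

Derivation:
dt = T/N = 0.500000
u = exp(sigma*sqrt(dt)) = 1.317547; d = 1/u = 0.758986
p = (exp((r-q)*dt) - d) / (u - d) = 0.464008
Discount per step: exp(-r*dt) = 0.982161
Stock lattice S(k, i) with i counting down-moves:
  k=0: S(0,0) = 8.9900
  k=1: S(1,0) = 11.8447; S(1,1) = 6.8233
  k=2: S(2,0) = 15.6060; S(2,1) = 8.9900; S(2,2) = 5.1788
  k=3: S(3,0) = 20.5617; S(3,1) = 11.8447; S(3,2) = 6.8233; S(3,3) = 3.9306
  k=4: S(4,0) = 27.0909; S(4,1) = 15.6060; S(4,2) = 8.9900; S(4,3) = 5.1788; S(4,4) = 2.9833
Terminal payoffs V(N, i) = max(K - S_T, 0):
  V(4,0) = 0.000000; V(4,1) = 0.000000; V(4,2) = 0.000000; V(4,3) = 3.651220; V(4,4) = 5.846711
Backward induction: V(k, i) = exp(-r*dt) * [p * V(k+1, i) + (1-p) * V(k+1, i+1)]; then take max(V_cont, immediate exercise) for American.
  V(3,0) = exp(-r*dt) * [p*0.000000 + (1-p)*0.000000] = 0.000000; exercise = 0.000000; V(3,0) = max -> 0.000000
  V(3,1) = exp(-r*dt) * [p*0.000000 + (1-p)*0.000000] = 0.000000; exercise = 0.000000; V(3,1) = max -> 0.000000
  V(3,2) = exp(-r*dt) * [p*0.000000 + (1-p)*3.651220] = 1.922113; exercise = 2.006714; V(3,2) = max -> 2.006714
  V(3,3) = exp(-r*dt) * [p*3.651220 + (1-p)*5.846711] = 4.741859; exercise = 4.899377; V(3,3) = max -> 4.899377
  V(2,0) = exp(-r*dt) * [p*0.000000 + (1-p)*0.000000] = 0.000000; exercise = 0.000000; V(2,0) = max -> 0.000000
  V(2,1) = exp(-r*dt) * [p*0.000000 + (1-p)*2.006714] = 1.056395; exercise = 0.000000; V(2,1) = max -> 1.056395
  V(2,2) = exp(-r*dt) * [p*2.006714 + (1-p)*4.899377] = 3.493702; exercise = 3.651220; V(2,2) = max -> 3.651220
  V(1,0) = exp(-r*dt) * [p*0.000000 + (1-p)*1.056395] = 0.556118; exercise = 0.000000; V(1,0) = max -> 0.556118
  V(1,1) = exp(-r*dt) * [p*1.056395 + (1-p)*3.651220] = 2.403544; exercise = 2.006714; V(1,1) = max -> 2.403544
  V(0,0) = exp(-r*dt) * [p*0.556118 + (1-p)*2.403544] = 1.518739; exercise = 0.000000; V(0,0) = max -> 1.518739


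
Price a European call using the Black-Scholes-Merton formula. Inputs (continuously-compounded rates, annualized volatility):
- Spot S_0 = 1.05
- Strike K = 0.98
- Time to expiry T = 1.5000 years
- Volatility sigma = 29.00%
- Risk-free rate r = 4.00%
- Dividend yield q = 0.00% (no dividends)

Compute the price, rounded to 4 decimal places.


d1 = (ln(S/K) + (r - q + 0.5*sigma^2) * T) / (sigma * sqrt(T)) = 0.54076814
d2 = d1 - sigma * sqrt(T) = 0.18559213
exp(-rT) = 0.94176453; exp(-qT) = 1.00000000
C = S_0 * exp(-qT) * N(d1) - K * exp(-rT) * N(d2)
N(d1) = 0.70566630; N(d2) = 0.57361769
C = 1.0500 * 1.00000000 * 0.70566630 - 0.9800 * 0.94176453 * 0.57361769 = 0.2115

Answer: Price = 0.2115


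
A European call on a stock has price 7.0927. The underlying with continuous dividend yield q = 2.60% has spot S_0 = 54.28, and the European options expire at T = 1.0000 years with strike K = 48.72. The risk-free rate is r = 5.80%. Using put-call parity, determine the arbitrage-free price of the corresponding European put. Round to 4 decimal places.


Put-call parity: C - P = S_0 * exp(-qT) - K * exp(-rT).
S_0 * exp(-qT) = 54.2800 * 0.97433509 = 52.88690866
K * exp(-rT) = 48.7200 * 0.94364995 = 45.97462544
P = C - S*exp(-qT) + K*exp(-rT)
P = 7.0927 - 52.88690866 + 45.97462544 = 0.1804

Answer: Put price = 0.1804


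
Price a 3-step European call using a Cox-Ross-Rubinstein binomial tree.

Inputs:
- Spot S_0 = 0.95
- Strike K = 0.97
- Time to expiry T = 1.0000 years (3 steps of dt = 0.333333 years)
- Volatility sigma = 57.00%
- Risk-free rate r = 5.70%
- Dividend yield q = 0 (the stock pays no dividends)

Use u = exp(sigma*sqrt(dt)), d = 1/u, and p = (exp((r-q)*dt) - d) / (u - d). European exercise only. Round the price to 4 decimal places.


dt = T/N = 0.333333
u = exp(sigma*sqrt(dt)) = 1.389702; d = 1/u = 0.719579
p = (exp((r-q)*dt) - d) / (u - d) = 0.447086
Discount per step: exp(-r*dt) = 0.981179
Stock lattice S(k, i) with i counting down-moves:
  k=0: S(0,0) = 0.9500
  k=1: S(1,0) = 1.3202; S(1,1) = 0.6836
  k=2: S(2,0) = 1.8347; S(2,1) = 0.9500; S(2,2) = 0.4919
  k=3: S(3,0) = 2.5497; S(3,1) = 1.3202; S(3,2) = 0.6836; S(3,3) = 0.3540
Terminal payoffs V(N, i) = max(S_T - K, 0):
  V(3,0) = 1.579700; V(3,1) = 0.350217; V(3,2) = 0.000000; V(3,3) = 0.000000
Backward induction: V(k, i) = exp(-r*dt) * [p * V(k+1, i) + (1-p) * V(k+1, i+1)].
  V(2,0) = exp(-r*dt) * [p*1.579700 + (1-p)*0.350217] = 0.882965
  V(2,1) = exp(-r*dt) * [p*0.350217 + (1-p)*0.000000] = 0.153630
  V(2,2) = exp(-r*dt) * [p*0.000000 + (1-p)*0.000000] = 0.000000
  V(1,0) = exp(-r*dt) * [p*0.882965 + (1-p)*0.153630] = 0.470678
  V(1,1) = exp(-r*dt) * [p*0.153630 + (1-p)*0.000000] = 0.067393
  V(0,0) = exp(-r*dt) * [p*0.470678 + (1-p)*0.067393] = 0.243034

Answer: Price = V(0,0) = 0.2430


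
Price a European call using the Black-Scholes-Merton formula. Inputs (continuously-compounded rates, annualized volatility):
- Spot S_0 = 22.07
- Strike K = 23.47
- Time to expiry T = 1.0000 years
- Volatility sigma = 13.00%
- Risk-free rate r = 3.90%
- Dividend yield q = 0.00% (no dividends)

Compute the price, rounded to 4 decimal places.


Answer: Price = 0.9229

Derivation:
d1 = (ln(S/K) + (r - q + 0.5*sigma^2) * T) / (sigma * sqrt(T)) = -0.10810607
d2 = d1 - sigma * sqrt(T) = -0.23810607
exp(-rT) = 0.96175071; exp(-qT) = 1.00000000
C = S_0 * exp(-qT) * N(d1) - K * exp(-rT) * N(d2)
N(d1) = 0.45695578; N(d2) = 0.40589941
C = 22.0700 * 1.00000000 * 0.45695578 - 23.4700 * 0.96175071 * 0.40589941 = 0.9229


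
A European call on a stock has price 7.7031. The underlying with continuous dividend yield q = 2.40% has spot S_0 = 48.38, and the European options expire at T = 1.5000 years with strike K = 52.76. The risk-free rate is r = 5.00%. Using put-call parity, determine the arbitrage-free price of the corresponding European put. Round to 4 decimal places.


Answer: Put price = 9.9815

Derivation:
Put-call parity: C - P = S_0 * exp(-qT) - K * exp(-rT).
S_0 * exp(-qT) = 48.3800 * 0.96464029 = 46.66929740
K * exp(-rT) = 52.7600 * 0.92774349 = 48.94774634
P = C - S*exp(-qT) + K*exp(-rT)
P = 7.7031 - 46.66929740 + 48.94774634 = 9.9815


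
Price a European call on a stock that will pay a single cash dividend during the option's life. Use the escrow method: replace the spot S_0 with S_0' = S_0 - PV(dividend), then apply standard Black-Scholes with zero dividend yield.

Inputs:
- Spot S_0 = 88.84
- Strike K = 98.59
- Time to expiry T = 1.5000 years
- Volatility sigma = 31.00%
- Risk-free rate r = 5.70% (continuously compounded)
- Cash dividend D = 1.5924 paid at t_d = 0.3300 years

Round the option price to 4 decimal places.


Answer: Price = 11.8279

Derivation:
PV(D) = D * exp(-r * t_d) = 1.5924 * 0.98136580 = 1.56272691
S_0' = S_0 - PV(D) = 88.8400 - 1.56272691 = 87.27727309
d1 = (ln(S_0'/K) + (r + sigma^2/2)*T) / (sigma*sqrt(T)) = 0.09401632
d2 = d1 - sigma*sqrt(T) = -0.28565459
exp(-rT) = 0.91805314
N(d1) = 0.53745190; N(d2) = 0.38757134
C = S_0' * N(d1) - K * exp(-rT) * N(d2) = 87.27727309 * 0.53745190 - 98.5900 * 0.91805314 * 0.38757134 = 11.8279


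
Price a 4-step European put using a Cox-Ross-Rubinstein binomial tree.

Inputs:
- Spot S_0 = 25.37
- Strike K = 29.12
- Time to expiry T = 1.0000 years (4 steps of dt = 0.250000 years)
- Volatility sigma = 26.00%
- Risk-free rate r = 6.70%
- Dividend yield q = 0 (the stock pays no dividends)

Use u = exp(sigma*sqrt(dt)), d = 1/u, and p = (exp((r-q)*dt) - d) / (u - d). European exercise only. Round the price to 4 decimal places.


dt = T/N = 0.250000
u = exp(sigma*sqrt(dt)) = 1.138828; d = 1/u = 0.878095
p = (exp((r-q)*dt) - d) / (u - d) = 0.532329
Discount per step: exp(-r*dt) = 0.983390
Stock lattice S(k, i) with i counting down-moves:
  k=0: S(0,0) = 25.3700
  k=1: S(1,0) = 28.8921; S(1,1) = 22.2773
  k=2: S(2,0) = 32.9031; S(2,1) = 25.3700; S(2,2) = 19.5616
  k=3: S(3,0) = 37.4710; S(3,1) = 28.8921; S(3,2) = 22.2773; S(3,3) = 17.1769
  k=4: S(4,0) = 42.6730; S(4,1) = 32.9031; S(4,2) = 25.3700; S(4,3) = 19.5616; S(4,4) = 15.0830
Terminal payoffs V(N, i) = max(K - S_T, 0):
  V(4,0) = 0.000000; V(4,1) = 0.000000; V(4,2) = 3.750000; V(4,3) = 9.558421; V(4,4) = 14.037014
Backward induction: V(k, i) = exp(-r*dt) * [p * V(k+1, i) + (1-p) * V(k+1, i+1)].
  V(3,0) = exp(-r*dt) * [p*0.000000 + (1-p)*0.000000] = 0.000000
  V(3,1) = exp(-r*dt) * [p*0.000000 + (1-p)*3.750000] = 1.724636
  V(3,2) = exp(-r*dt) * [p*3.750000 + (1-p)*9.558421] = 6.359021
  V(3,3) = exp(-r*dt) * [p*9.558421 + (1-p)*14.037014] = 11.459369
  V(2,0) = exp(-r*dt) * [p*0.000000 + (1-p)*1.724636] = 0.793166
  V(2,1) = exp(-r*dt) * [p*1.724636 + (1-p)*6.359021] = 3.827357
  V(2,2) = exp(-r*dt) * [p*6.359021 + (1-p)*11.459369] = 8.599060
  V(1,0) = exp(-r*dt) * [p*0.793166 + (1-p)*3.827357] = 2.175424
  V(1,1) = exp(-r*dt) * [p*3.827357 + (1-p)*8.599060] = 5.958303
  V(0,0) = exp(-r*dt) * [p*2.175424 + (1-p)*5.958303] = 3.879047

Answer: Price = V(0,0) = 3.8790


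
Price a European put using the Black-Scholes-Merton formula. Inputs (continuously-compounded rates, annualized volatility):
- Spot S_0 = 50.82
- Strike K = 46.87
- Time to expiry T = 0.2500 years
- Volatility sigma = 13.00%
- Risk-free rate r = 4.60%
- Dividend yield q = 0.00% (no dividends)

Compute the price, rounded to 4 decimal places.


Answer: Price = 0.1102

Derivation:
d1 = (ln(S/K) + (r - q + 0.5*sigma^2) * T) / (sigma * sqrt(T)) = 1.45422563
d2 = d1 - sigma * sqrt(T) = 1.38922563
exp(-rT) = 0.98856587; exp(-qT) = 1.00000000
P = K * exp(-rT) * N(-d2) - S_0 * exp(-qT) * N(-d1)
N(-d1) = 0.07294188; N(-d2) = 0.08238208
P = 46.8700 * 0.98856587 * 0.08238208 - 50.8200 * 1.00000000 * 0.07294188 = 0.1102


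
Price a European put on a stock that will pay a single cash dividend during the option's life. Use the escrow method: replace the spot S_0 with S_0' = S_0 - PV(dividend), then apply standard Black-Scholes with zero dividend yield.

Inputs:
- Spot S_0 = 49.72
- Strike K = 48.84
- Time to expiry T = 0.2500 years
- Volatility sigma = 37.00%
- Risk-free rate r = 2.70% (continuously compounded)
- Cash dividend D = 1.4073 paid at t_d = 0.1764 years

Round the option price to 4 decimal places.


Answer: Price = 3.6650

Derivation:
PV(D) = D * exp(-r * t_d) = 1.4073 * 0.99524852 = 1.40061325
S_0' = S_0 - PV(D) = 49.7200 - 1.40061325 = 48.31938675
d1 = (ln(S_0'/K) + (r + sigma^2/2)*T) / (sigma*sqrt(T)) = 0.07105791
d2 = d1 - sigma*sqrt(T) = -0.11394209
exp(-rT) = 0.99327273
N(-d1) = 0.47167583; N(-d2) = 0.54535815
P = K * exp(-rT) * N(-d2) - S_0' * N(-d1) = 48.8400 * 0.99327273 * 0.54535815 - 48.31938675 * 0.47167583 = 3.6650


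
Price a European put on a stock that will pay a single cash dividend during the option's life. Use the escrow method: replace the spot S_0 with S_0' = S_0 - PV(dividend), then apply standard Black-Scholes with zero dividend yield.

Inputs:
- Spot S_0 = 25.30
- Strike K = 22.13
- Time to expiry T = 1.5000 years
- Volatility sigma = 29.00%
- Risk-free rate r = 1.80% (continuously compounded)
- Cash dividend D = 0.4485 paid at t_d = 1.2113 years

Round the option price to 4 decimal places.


PV(D) = D * exp(-r * t_d) = 0.4485 * 0.97843258 = 0.43882701
S_0' = S_0 - PV(D) = 25.3000 - 0.43882701 = 24.86117299
d1 = (ln(S_0'/K) + (r + sigma^2/2)*T) / (sigma*sqrt(T)) = 0.58125579
d2 = d1 - sigma*sqrt(T) = 0.22607978
exp(-rT) = 0.97336124
N(-d1) = 0.28053404; N(-d2) = 0.41056969
P = K * exp(-rT) * N(-d2) - S_0' * N(-d1) = 22.1300 * 0.97336124 * 0.41056969 - 24.86117299 * 0.28053404 = 1.8695

Answer: Price = 1.8695


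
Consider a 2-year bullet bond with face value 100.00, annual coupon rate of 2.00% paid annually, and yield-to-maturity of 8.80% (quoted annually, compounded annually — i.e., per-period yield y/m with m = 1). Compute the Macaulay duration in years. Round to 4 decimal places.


Coupon per period c = face * coupon_rate / m = 2.000000
Periods per year m = 1; per-period yield y/m = 0.088000
Number of cashflows N = 2
Cashflows (t years, CF_t, discount factor 1/(1+y/m)^(m*t), PV):
  t = 1.0000: CF_t = 2.000000, DF = 0.919118, PV = 1.838235
  t = 2.0000: CF_t = 102.000000, DF = 0.844777, PV = 86.167279
Price P = sum_t PV_t = 88.005515
Macaulay numerator sum_t t * PV_t:
  t * PV_t at t = 1.0000: 1.838235
  t * PV_t at t = 2.0000: 172.334559
Macaulay duration D = (sum_t t * PV_t) / P = 174.172794 / 88.005515 = 1.979112

Answer: Macaulay duration = 1.9791 years


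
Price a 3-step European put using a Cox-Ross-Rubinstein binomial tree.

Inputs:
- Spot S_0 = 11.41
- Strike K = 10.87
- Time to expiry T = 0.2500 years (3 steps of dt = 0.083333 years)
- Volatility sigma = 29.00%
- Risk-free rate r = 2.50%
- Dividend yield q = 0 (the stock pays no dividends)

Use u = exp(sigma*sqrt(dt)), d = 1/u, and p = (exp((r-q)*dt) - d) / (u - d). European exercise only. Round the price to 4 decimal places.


dt = T/N = 0.083333
u = exp(sigma*sqrt(dt)) = 1.087320; d = 1/u = 0.919693
p = (exp((r-q)*dt) - d) / (u - d) = 0.491525
Discount per step: exp(-r*dt) = 0.997919
Stock lattice S(k, i) with i counting down-moves:
  k=0: S(0,0) = 11.4100
  k=1: S(1,0) = 12.4063; S(1,1) = 10.4937
  k=2: S(2,0) = 13.4896; S(2,1) = 11.4100; S(2,2) = 9.6510
  k=3: S(3,0) = 14.6675; S(3,1) = 12.4063; S(3,2) = 10.4937; S(3,3) = 8.8759
Terminal payoffs V(N, i) = max(K - S_T, 0):
  V(3,0) = 0.000000; V(3,1) = 0.000000; V(3,2) = 0.376307; V(3,3) = 1.994073
Backward induction: V(k, i) = exp(-r*dt) * [p * V(k+1, i) + (1-p) * V(k+1, i+1)].
  V(2,0) = exp(-r*dt) * [p*0.000000 + (1-p)*0.000000] = 0.000000
  V(2,1) = exp(-r*dt) * [p*0.000000 + (1-p)*0.376307] = 0.190945
  V(2,2) = exp(-r*dt) * [p*0.376307 + (1-p)*1.994073] = 1.196406
  V(1,0) = exp(-r*dt) * [p*0.000000 + (1-p)*0.190945] = 0.096889
  V(1,1) = exp(-r*dt) * [p*0.190945 + (1-p)*1.196406] = 0.700736
  V(0,0) = exp(-r*dt) * [p*0.096889 + (1-p)*0.700736] = 0.403089

Answer: Price = V(0,0) = 0.4031


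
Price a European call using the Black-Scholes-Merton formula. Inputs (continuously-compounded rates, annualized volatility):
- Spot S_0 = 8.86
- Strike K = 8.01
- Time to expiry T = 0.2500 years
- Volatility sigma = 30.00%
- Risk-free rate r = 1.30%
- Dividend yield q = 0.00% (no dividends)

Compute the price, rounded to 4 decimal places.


d1 = (ln(S/K) + (r - q + 0.5*sigma^2) * T) / (sigma * sqrt(T)) = 0.76904002
d2 = d1 - sigma * sqrt(T) = 0.61904002
exp(-rT) = 0.99675528; exp(-qT) = 1.00000000
C = S_0 * exp(-qT) * N(d1) - K * exp(-rT) * N(d2)
N(d1) = 0.77906522; N(d2) = 0.73205500
C = 8.8600 * 1.00000000 * 0.77906522 - 8.0100 * 0.99675528 * 0.73205500 = 1.0578

Answer: Price = 1.0578


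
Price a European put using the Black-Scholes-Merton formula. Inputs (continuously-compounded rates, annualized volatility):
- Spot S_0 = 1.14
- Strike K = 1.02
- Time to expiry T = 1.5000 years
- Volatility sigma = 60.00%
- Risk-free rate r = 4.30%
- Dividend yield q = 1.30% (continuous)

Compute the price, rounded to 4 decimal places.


d1 = (ln(S/K) + (r - q + 0.5*sigma^2) * T) / (sigma * sqrt(T)) = 0.58001962
d2 = d1 - sigma * sqrt(T) = -0.15482730
exp(-rT) = 0.93753611; exp(-qT) = 0.98068890
P = K * exp(-rT) * N(-d2) - S_0 * exp(-qT) * N(-d1)
N(-d1) = 0.28095069; N(-d2) = 0.56152127
P = 1.0200 * 0.93753611 * 0.56152127 - 1.1400 * 0.98068890 * 0.28095069 = 0.2229

Answer: Price = 0.2229


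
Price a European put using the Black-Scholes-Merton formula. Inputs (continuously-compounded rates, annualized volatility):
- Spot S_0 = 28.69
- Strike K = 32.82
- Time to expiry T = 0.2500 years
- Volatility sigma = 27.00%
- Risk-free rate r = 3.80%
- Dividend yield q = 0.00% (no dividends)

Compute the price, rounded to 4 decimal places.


d1 = (ln(S/K) + (r - q + 0.5*sigma^2) * T) / (sigma * sqrt(T)) = -0.85834782
d2 = d1 - sigma * sqrt(T) = -0.99334782
exp(-rT) = 0.99054498; exp(-qT) = 1.00000000
P = K * exp(-rT) * N(-d2) - S_0 * exp(-qT) * N(-d1)
N(-d1) = 0.80464978; N(-d2) = 0.83972976
P = 32.8200 * 0.99054498 * 0.83972976 - 28.6900 * 1.00000000 * 0.80464978 = 4.2139

Answer: Price = 4.2139


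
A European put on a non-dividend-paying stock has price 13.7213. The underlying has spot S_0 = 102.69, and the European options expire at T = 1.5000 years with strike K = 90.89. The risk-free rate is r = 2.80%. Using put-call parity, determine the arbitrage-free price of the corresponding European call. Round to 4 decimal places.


Answer: Call price = 29.2596

Derivation:
Put-call parity: C - P = S_0 * exp(-qT) - K * exp(-rT).
S_0 * exp(-qT) = 102.6900 * 1.00000000 = 102.69000000
K * exp(-rT) = 90.8900 * 0.95886978 = 87.15167436
C = P + S*exp(-qT) - K*exp(-rT)
C = 13.7213 + 102.69000000 - 87.15167436 = 29.2596


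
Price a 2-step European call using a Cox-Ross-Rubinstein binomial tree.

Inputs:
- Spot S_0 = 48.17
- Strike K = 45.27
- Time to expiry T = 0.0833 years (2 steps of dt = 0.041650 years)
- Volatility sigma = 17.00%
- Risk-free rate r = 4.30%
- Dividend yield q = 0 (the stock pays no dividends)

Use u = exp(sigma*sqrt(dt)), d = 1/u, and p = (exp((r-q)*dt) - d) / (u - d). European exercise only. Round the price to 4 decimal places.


Answer: Price = V(0,0) = 3.1383

Derivation:
dt = T/N = 0.041650
u = exp(sigma*sqrt(dt)) = 1.035303; d = 1/u = 0.965901
p = (exp((r-q)*dt) - d) / (u - d) = 0.517156
Discount per step: exp(-r*dt) = 0.998211
Stock lattice S(k, i) with i counting down-moves:
  k=0: S(0,0) = 48.1700
  k=1: S(1,0) = 49.8705; S(1,1) = 46.5274
  k=2: S(2,0) = 51.6311; S(2,1) = 48.1700; S(2,2) = 44.9409
Terminal payoffs V(N, i) = max(S_T - K, 0):
  V(2,0) = 6.361128; V(2,1) = 2.900000; V(2,2) = 0.000000
Backward induction: V(k, i) = exp(-r*dt) * [p * V(k+1, i) + (1-p) * V(k+1, i+1)].
  V(1,0) = exp(-r*dt) * [p*6.361128 + (1-p)*2.900000] = 4.681551
  V(1,1) = exp(-r*dt) * [p*2.900000 + (1-p)*0.000000] = 1.497068
  V(0,0) = exp(-r*dt) * [p*4.681551 + (1-p)*1.497068] = 3.138316


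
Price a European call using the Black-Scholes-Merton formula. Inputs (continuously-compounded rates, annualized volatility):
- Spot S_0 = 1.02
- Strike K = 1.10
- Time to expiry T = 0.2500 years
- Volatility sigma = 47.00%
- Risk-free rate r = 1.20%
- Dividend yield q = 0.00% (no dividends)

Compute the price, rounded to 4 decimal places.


d1 = (ln(S/K) + (r - q + 0.5*sigma^2) * T) / (sigma * sqrt(T)) = -0.19104278
d2 = d1 - sigma * sqrt(T) = -0.42604278
exp(-rT) = 0.99700450; exp(-qT) = 1.00000000
C = S_0 * exp(-qT) * N(d1) - K * exp(-rT) * N(d2)
N(d1) = 0.42424604; N(d2) = 0.33503834
C = 1.0200 * 1.00000000 * 0.42424604 - 1.1000 * 0.99700450 * 0.33503834 = 0.0653

Answer: Price = 0.0653


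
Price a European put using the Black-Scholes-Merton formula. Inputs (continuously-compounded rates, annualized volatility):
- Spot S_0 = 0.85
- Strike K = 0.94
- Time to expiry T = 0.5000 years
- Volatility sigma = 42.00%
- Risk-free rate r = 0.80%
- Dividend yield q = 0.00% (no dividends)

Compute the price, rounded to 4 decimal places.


Answer: Price = 0.1540

Derivation:
d1 = (ln(S/K) + (r - q + 0.5*sigma^2) * T) / (sigma * sqrt(T)) = -0.17692325
d2 = d1 - sigma * sqrt(T) = -0.47390810
exp(-rT) = 0.99600799; exp(-qT) = 1.00000000
P = K * exp(-rT) * N(-d2) - S_0 * exp(-qT) * N(-d1)
N(-d1) = 0.57021566; N(-d2) = 0.68221728
P = 0.9400 * 0.99600799 * 0.68221728 - 0.8500 * 1.00000000 * 0.57021566 = 0.1540


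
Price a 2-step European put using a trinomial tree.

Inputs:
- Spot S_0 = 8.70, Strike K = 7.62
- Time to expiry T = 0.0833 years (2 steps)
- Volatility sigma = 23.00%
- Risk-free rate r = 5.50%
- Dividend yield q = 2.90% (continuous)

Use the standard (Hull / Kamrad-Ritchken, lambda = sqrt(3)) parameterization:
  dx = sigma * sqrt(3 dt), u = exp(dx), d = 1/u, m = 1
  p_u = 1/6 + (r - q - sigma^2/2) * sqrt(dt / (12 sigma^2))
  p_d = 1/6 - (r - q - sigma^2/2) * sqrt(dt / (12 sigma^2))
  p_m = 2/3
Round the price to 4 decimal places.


dt = T/N = 0.041650; dx = sigma*sqrt(3*dt) = 0.081301
u = exp(dx) = 1.084697; d = 1/u = 0.921916
p_u = 0.166551, p_m = 0.666667, p_d = 0.166782
Discount per step: exp(-r*dt) = 0.997712
Stock lattice S(k, j) with j the centered position index:
  k=0: S(0,+0) = 8.7000
  k=1: S(1,-1) = 8.0207; S(1,+0) = 8.7000; S(1,+1) = 9.4369
  k=2: S(2,-2) = 7.3944; S(2,-1) = 8.0207; S(2,+0) = 8.7000; S(2,+1) = 9.4369; S(2,+2) = 10.2361
Terminal payoffs V(N, j) = max(K - S_T, 0):
  V(2,-2) = 0.225614; V(2,-1) = 0.000000; V(2,+0) = 0.000000; V(2,+1) = 0.000000; V(2,+2) = 0.000000
Backward induction: V(k, j) = exp(-r*dt) * [p_u * V(k+1, j+1) + p_m * V(k+1, j) + p_d * V(k+1, j-1)]
  V(1,-1) = exp(-r*dt) * [p_u*0.000000 + p_m*0.000000 + p_d*0.225614] = 0.037542
  V(1,+0) = exp(-r*dt) * [p_u*0.000000 + p_m*0.000000 + p_d*0.000000] = 0.000000
  V(1,+1) = exp(-r*dt) * [p_u*0.000000 + p_m*0.000000 + p_d*0.000000] = 0.000000
  V(0,+0) = exp(-r*dt) * [p_u*0.000000 + p_m*0.000000 + p_d*0.037542] = 0.006247

Answer: Price = V(0,0) = 0.0062


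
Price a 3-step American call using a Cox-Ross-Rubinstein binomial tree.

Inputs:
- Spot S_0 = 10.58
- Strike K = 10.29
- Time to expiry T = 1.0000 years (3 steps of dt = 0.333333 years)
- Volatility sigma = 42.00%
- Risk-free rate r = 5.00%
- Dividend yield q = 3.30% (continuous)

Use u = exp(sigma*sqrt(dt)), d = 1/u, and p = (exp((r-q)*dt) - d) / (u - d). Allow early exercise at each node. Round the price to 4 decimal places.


Answer: Price = V(0,0) = 2.0367

Derivation:
dt = T/N = 0.333333
u = exp(sigma*sqrt(dt)) = 1.274415; d = 1/u = 0.784674
p = (exp((r-q)*dt) - d) / (u - d) = 0.451277
Discount per step: exp(-r*dt) = 0.983471
Stock lattice S(k, i) with i counting down-moves:
  k=0: S(0,0) = 10.5800
  k=1: S(1,0) = 13.4833; S(1,1) = 8.3018
  k=2: S(2,0) = 17.1833; S(2,1) = 10.5800; S(2,2) = 6.5142
  k=3: S(3,0) = 21.8987; S(3,1) = 13.4833; S(3,2) = 8.3018; S(3,3) = 5.1116
Terminal payoffs V(N, i) = max(S_T - K, 0):
  V(3,0) = 11.608689; V(3,1) = 3.193309; V(3,2) = 0.000000; V(3,3) = 0.000000
Backward induction: V(k, i) = exp(-r*dt) * [p * V(k+1, i) + (1-p) * V(k+1, i+1)]; then take max(V_cont, immediate exercise) for American.
  V(2,0) = exp(-r*dt) * [p*11.608689 + (1-p)*3.193309] = 6.875427; exercise = 6.893329; V(2,0) = max -> 6.893329
  V(2,1) = exp(-r*dt) * [p*3.193309 + (1-p)*0.000000] = 1.417248; exercise = 0.290000; V(2,1) = max -> 1.417248
  V(2,2) = exp(-r*dt) * [p*0.000000 + (1-p)*0.000000] = 0.000000; exercise = 0.000000; V(2,2) = max -> 0.000000
  V(1,0) = exp(-r*dt) * [p*6.893329 + (1-p)*1.417248] = 3.824207; exercise = 3.193309; V(1,0) = max -> 3.824207
  V(1,1) = exp(-r*dt) * [p*1.417248 + (1-p)*0.000000] = 0.629001; exercise = 0.000000; V(1,1) = max -> 0.629001
  V(0,0) = exp(-r*dt) * [p*3.824207 + (1-p)*0.629001] = 2.036695; exercise = 0.290000; V(0,0) = max -> 2.036695


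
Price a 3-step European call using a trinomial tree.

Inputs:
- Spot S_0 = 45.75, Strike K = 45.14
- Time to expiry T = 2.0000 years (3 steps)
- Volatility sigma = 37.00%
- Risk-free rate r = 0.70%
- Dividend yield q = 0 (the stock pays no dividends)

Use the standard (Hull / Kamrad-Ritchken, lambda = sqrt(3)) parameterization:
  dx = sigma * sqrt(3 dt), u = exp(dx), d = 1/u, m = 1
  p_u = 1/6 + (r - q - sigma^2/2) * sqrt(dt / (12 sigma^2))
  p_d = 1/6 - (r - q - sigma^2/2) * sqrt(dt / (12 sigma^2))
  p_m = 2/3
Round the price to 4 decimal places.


Answer: Price = V(0,0) = 9.0227

Derivation:
dt = T/N = 0.666667; dx = sigma*sqrt(3*dt) = 0.523259
u = exp(dx) = 1.687518; d = 1/u = 0.592586
p_u = 0.127521, p_m = 0.666667, p_d = 0.205812
Discount per step: exp(-r*dt) = 0.995344
Stock lattice S(k, j) with j the centered position index:
  k=0: S(0,+0) = 45.7500
  k=1: S(1,-1) = 27.1108; S(1,+0) = 45.7500; S(1,+1) = 77.2040
  k=2: S(2,-2) = 16.0655; S(2,-1) = 27.1108; S(2,+0) = 45.7500; S(2,+1) = 77.2040; S(2,+2) = 130.2831
  k=3: S(3,-3) = 9.5202; S(3,-2) = 16.0655; S(3,-1) = 27.1108; S(3,+0) = 45.7500; S(3,+1) = 77.2040; S(3,+2) = 130.2831; S(3,+3) = 219.8551
Terminal payoffs V(N, j) = max(S_T - K, 0):
  V(3,-3) = 0.000000; V(3,-2) = 0.000000; V(3,-1) = 0.000000; V(3,+0) = 0.610000; V(3,+1) = 32.063965; V(3,+2) = 85.143107; V(3,+3) = 174.715134
Backward induction: V(k, j) = exp(-r*dt) * [p_u * V(k+1, j+1) + p_m * V(k+1, j) + p_d * V(k+1, j-1)]
  V(2,-2) = exp(-r*dt) * [p_u*0.000000 + p_m*0.000000 + p_d*0.000000] = 0.000000
  V(2,-1) = exp(-r*dt) * [p_u*0.610000 + p_m*0.000000 + p_d*0.000000] = 0.077426
  V(2,+0) = exp(-r*dt) * [p_u*32.063965 + p_m*0.610000 + p_d*0.000000] = 4.474565
  V(2,+1) = exp(-r*dt) * [p_u*85.143107 + p_m*32.063965 + p_d*0.610000] = 32.208397
  V(2,+2) = exp(-r*dt) * [p_u*174.715134 + p_m*85.143107 + p_d*32.063965] = 85.242349
  V(1,-1) = exp(-r*dt) * [p_u*4.474565 + p_m*0.077426 + p_d*0.000000] = 0.619321
  V(1,+0) = exp(-r*dt) * [p_u*32.208397 + p_m*4.474565 + p_d*0.077426] = 7.073140
  V(1,+1) = exp(-r*dt) * [p_u*85.242349 + p_m*32.208397 + p_d*4.474565] = 33.108506
  V(0,+0) = exp(-r*dt) * [p_u*33.108506 + p_m*7.073140 + p_d*0.619321] = 9.022715


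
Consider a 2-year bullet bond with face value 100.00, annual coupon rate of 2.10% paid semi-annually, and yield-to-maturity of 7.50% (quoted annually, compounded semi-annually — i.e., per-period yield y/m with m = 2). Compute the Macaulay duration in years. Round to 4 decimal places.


Coupon per period c = face * coupon_rate / m = 1.050000
Periods per year m = 2; per-period yield y/m = 0.037500
Number of cashflows N = 4
Cashflows (t years, CF_t, discount factor 1/(1+y/m)^(m*t), PV):
  t = 0.5000: CF_t = 1.050000, DF = 0.963855, PV = 1.012048
  t = 1.0000: CF_t = 1.050000, DF = 0.929017, PV = 0.975468
  t = 1.5000: CF_t = 1.050000, DF = 0.895438, PV = 0.940210
  t = 2.0000: CF_t = 101.050000, DF = 0.863073, PV = 87.213536
Price P = sum_t PV_t = 90.141263
Macaulay numerator sum_t t * PV_t:
  t * PV_t at t = 0.5000: 0.506024
  t * PV_t at t = 1.0000: 0.975468
  t * PV_t at t = 1.5000: 1.410315
  t * PV_t at t = 2.0000: 174.427073
Macaulay duration D = (sum_t t * PV_t) / P = 177.318880 / 90.141263 = 1.967122

Answer: Macaulay duration = 1.9671 years


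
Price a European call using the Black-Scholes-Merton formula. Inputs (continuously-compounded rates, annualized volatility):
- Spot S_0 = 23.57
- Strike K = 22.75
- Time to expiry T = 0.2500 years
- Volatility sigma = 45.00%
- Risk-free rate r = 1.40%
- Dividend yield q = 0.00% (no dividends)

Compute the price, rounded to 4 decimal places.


Answer: Price = 2.5514

Derivation:
d1 = (ln(S/K) + (r - q + 0.5*sigma^2) * T) / (sigma * sqrt(T)) = 0.28543143
d2 = d1 - sigma * sqrt(T) = 0.06043143
exp(-rT) = 0.99650612; exp(-qT) = 1.00000000
C = S_0 * exp(-qT) * N(d1) - K * exp(-rT) * N(d2)
N(d1) = 0.61234318; N(d2) = 0.52409399
C = 23.5700 * 1.00000000 * 0.61234318 - 22.7500 * 0.99650612 * 0.52409399 = 2.5514


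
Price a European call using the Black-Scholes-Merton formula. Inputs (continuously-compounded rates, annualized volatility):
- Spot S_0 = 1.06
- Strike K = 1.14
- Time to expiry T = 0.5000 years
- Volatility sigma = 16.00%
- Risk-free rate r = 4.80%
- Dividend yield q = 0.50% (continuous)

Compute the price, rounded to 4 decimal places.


d1 = (ln(S/K) + (r - q + 0.5*sigma^2) * T) / (sigma * sqrt(T)) = -0.39650442
d2 = d1 - sigma * sqrt(T) = -0.50964151
exp(-rT) = 0.97628571; exp(-qT) = 0.99750312
C = S_0 * exp(-qT) * N(d1) - K * exp(-rT) * N(d2)
N(d1) = 0.34586647; N(d2) = 0.30515132
C = 1.0600 * 0.99750312 * 0.34586647 - 1.1400 * 0.97628571 * 0.30515132 = 0.0261

Answer: Price = 0.0261


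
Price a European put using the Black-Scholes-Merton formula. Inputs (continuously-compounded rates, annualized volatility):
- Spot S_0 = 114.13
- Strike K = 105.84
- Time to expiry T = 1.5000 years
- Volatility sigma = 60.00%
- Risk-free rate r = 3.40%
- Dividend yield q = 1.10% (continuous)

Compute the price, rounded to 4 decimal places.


d1 = (ln(S/K) + (r - q + 0.5*sigma^2) * T) / (sigma * sqrt(T)) = 0.51699152
d2 = d1 - sigma * sqrt(T) = -0.21785540
exp(-rT) = 0.95027867; exp(-qT) = 0.98363538
P = K * exp(-rT) * N(-d2) - S_0 * exp(-qT) * N(-d1)
N(-d1) = 0.30258104; N(-d2) = 0.58622911
P = 105.8400 * 0.95027867 * 0.58622911 - 114.1300 * 0.98363538 * 0.30258104 = 24.9930

Answer: Price = 24.9930


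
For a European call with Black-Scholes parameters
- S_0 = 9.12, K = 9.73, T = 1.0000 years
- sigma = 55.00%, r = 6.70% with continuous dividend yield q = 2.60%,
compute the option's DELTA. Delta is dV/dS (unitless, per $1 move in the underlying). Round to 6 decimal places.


d1 = 0.2318289234; d2 = -0.3181710766
phi(d1) = 0.3883645347; exp(-qT) = 0.9743350896; exp(-rT) = 0.9351952013
N(d1) = 0.5916645543
Delta = exp(-qT) * N(d1) = 0.9743350896 * 0.5916645543 = 0.576480

Answer: Delta = 0.576480


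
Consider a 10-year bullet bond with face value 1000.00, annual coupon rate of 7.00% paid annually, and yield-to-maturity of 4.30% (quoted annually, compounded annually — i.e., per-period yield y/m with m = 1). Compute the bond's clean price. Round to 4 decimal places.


Coupon per period c = face * coupon_rate / m = 70.000000
Periods per year m = 1; per-period yield y/m = 0.043000
Number of cashflows N = 10
Cashflows (t years, CF_t, discount factor 1/(1+y/m)^(m*t), PV):
  t = 1.0000: CF_t = 70.000000, DF = 0.958773, PV = 67.114094
  t = 2.0000: CF_t = 70.000000, DF = 0.919245, PV = 64.347166
  t = 3.0000: CF_t = 70.000000, DF = 0.881347, PV = 61.694310
  t = 4.0000: CF_t = 70.000000, DF = 0.845012, PV = 59.150825
  t = 5.0000: CF_t = 70.000000, DF = 0.810174, PV = 56.712200
  t = 6.0000: CF_t = 70.000000, DF = 0.776773, PV = 54.374114
  t = 7.0000: CF_t = 70.000000, DF = 0.744749, PV = 52.132419
  t = 8.0000: CF_t = 70.000000, DF = 0.714045, PV = 49.983144
  t = 9.0000: CF_t = 70.000000, DF = 0.684607, PV = 47.922478
  t = 10.0000: CF_t = 1070.000000, DF = 0.656382, PV = 702.329149
Price P = sum_t PV_t = 1215.759900

Answer: Price = 1215.7599


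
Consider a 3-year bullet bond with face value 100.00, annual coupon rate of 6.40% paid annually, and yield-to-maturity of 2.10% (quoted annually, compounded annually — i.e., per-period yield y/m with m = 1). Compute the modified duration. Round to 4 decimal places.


Coupon per period c = face * coupon_rate / m = 6.400000
Periods per year m = 1; per-period yield y/m = 0.021000
Number of cashflows N = 3
Cashflows (t years, CF_t, discount factor 1/(1+y/m)^(m*t), PV):
  t = 1.0000: CF_t = 6.400000, DF = 0.979432, PV = 6.268364
  t = 2.0000: CF_t = 6.400000, DF = 0.959287, PV = 6.139436
  t = 3.0000: CF_t = 106.400000, DF = 0.939556, PV = 99.968782
Price P = sum_t PV_t = 112.376583
First compute Macaulay numerator sum_t t * PV_t:
  t * PV_t at t = 1.0000: 6.268364
  t * PV_t at t = 2.0000: 12.278872
  t * PV_t at t = 3.0000: 299.906347
Macaulay duration D = 318.453583 / 112.376583 = 2.833807
Modified duration = D / (1 + y/m) = 2.833807 / (1 + 0.021000) = 2.775521

Answer: Modified duration = 2.7755


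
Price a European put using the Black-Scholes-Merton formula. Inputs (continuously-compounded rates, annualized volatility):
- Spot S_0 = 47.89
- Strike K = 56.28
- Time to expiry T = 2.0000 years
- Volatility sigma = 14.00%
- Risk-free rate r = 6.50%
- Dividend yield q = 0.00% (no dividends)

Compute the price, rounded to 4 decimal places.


d1 = (ln(S/K) + (r - q + 0.5*sigma^2) * T) / (sigma * sqrt(T)) = -0.05976324
d2 = d1 - sigma * sqrt(T) = -0.25775314
exp(-rT) = 0.87809543; exp(-qT) = 1.00000000
P = K * exp(-rT) * N(-d2) - S_0 * exp(-qT) * N(-d1)
N(-d1) = 0.52382790; N(-d2) = 0.60170128
P = 56.2800 * 0.87809543 * 0.60170128 - 47.8900 * 1.00000000 * 0.52382790 = 4.6495

Answer: Price = 4.6495


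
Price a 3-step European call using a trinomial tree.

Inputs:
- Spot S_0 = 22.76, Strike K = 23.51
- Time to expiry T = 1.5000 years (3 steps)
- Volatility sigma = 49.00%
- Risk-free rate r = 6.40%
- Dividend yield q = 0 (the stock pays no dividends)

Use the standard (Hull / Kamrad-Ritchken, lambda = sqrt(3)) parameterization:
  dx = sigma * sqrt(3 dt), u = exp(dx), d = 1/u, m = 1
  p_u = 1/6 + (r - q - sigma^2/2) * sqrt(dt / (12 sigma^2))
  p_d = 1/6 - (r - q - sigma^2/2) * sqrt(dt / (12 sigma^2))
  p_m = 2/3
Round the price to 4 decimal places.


Answer: Price = V(0,0) = 5.5590

Derivation:
dt = T/N = 0.500000; dx = sigma*sqrt(3*dt) = 0.600125
u = exp(dx) = 1.822347; d = 1/u = 0.548743
p_u = 0.143317, p_m = 0.666667, p_d = 0.190016
Discount per step: exp(-r*dt) = 0.968507
Stock lattice S(k, j) with j the centered position index:
  k=0: S(0,+0) = 22.7600
  k=1: S(1,-1) = 12.4894; S(1,+0) = 22.7600; S(1,+1) = 41.4766
  k=2: S(2,-2) = 6.8535; S(2,-1) = 12.4894; S(2,+0) = 22.7600; S(2,+1) = 41.4766; S(2,+2) = 75.5848
  k=3: S(3,-3) = 3.7608; S(3,-2) = 6.8535; S(3,-1) = 12.4894; S(3,+0) = 22.7600; S(3,+1) = 41.4766; S(3,+2) = 75.5848; S(3,+3) = 137.7416
Terminal payoffs V(N, j) = max(S_T - K, 0):
  V(3,-3) = 0.000000; V(3,-2) = 0.000000; V(3,-1) = 0.000000; V(3,+0) = 0.000000; V(3,+1) = 17.966608; V(3,+2) = 52.074753; V(3,+3) = 114.231614
Backward induction: V(k, j) = exp(-r*dt) * [p_u * V(k+1, j+1) + p_m * V(k+1, j) + p_d * V(k+1, j-1)]
  V(2,-2) = exp(-r*dt) * [p_u*0.000000 + p_m*0.000000 + p_d*0.000000] = 0.000000
  V(2,-1) = exp(-r*dt) * [p_u*0.000000 + p_m*0.000000 + p_d*0.000000] = 0.000000
  V(2,+0) = exp(-r*dt) * [p_u*17.966608 + p_m*0.000000 + p_d*0.000000] = 2.493834
  V(2,+1) = exp(-r*dt) * [p_u*52.074753 + p_m*17.966608 + p_d*0.000000] = 18.828693
  V(2,+2) = exp(-r*dt) * [p_u*114.231614 + p_m*52.074753 + p_d*17.966608] = 52.785370
  V(1,-1) = exp(-r*dt) * [p_u*2.493834 + p_m*0.000000 + p_d*0.000000] = 0.346154
  V(1,+0) = exp(-r*dt) * [p_u*18.828693 + p_m*2.493834 + p_d*0.000000] = 4.223690
  V(1,+1) = exp(-r*dt) * [p_u*52.785370 + p_m*18.828693 + p_d*2.493834] = 19.942897
  V(0,+0) = exp(-r*dt) * [p_u*19.942897 + p_m*4.223690 + p_d*0.346154] = 5.558968


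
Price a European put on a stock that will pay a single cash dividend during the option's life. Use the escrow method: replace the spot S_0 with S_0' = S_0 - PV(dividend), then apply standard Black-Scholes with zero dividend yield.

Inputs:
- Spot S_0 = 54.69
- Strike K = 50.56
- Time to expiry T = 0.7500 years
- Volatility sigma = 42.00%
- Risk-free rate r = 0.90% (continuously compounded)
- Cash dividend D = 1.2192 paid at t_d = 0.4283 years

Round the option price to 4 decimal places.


PV(D) = D * exp(-r * t_d) = 1.2192 * 0.99615272 = 1.21450940
S_0' = S_0 - PV(D) = 54.6900 - 1.21450940 = 53.47549060
d1 = (ln(S_0'/K) + (r + sigma^2/2)*T) / (sigma*sqrt(T)) = 0.35455542
d2 = d1 - sigma*sqrt(T) = -0.00917525
exp(-rT) = 0.99327273
N(-d1) = 0.36146134; N(-d2) = 0.50366034
P = K * exp(-rT) * N(-d2) - S_0' * N(-d1) = 50.5600 * 0.99327273 * 0.50366034 - 53.47549060 * 0.36146134 = 5.9644

Answer: Price = 5.9644


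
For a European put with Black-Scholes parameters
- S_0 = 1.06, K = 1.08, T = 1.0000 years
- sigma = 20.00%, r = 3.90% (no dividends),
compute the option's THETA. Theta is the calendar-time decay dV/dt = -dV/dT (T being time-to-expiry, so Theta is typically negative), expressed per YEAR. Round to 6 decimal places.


Answer: Theta = -0.021208

Derivation:
d1 = 0.2015393349; d2 = 0.0015393349
phi(d1) = 0.3909218602; exp(-qT) = 1.0000000000; exp(-rT) = 0.9617507091
Theta = -S*exp(-qT)*phi(d1)*sigma/(2*sqrt(T)) + r*K*exp(-rT)*N(-d2) - q*S*exp(-qT)*N(-d1)
N(-d1) = 0.4201384378; N(-d2) = 0.4993858945; sqrt(T) = 1.0000000000
Term 1 = -1.0600 * 1.0000000000 * 0.3909218602 * 0.2000 / (2 * 1.0000000000) = -0.0414377172
Term 2 = 0.0390 * 1.0800 * 0.9617507091 * 0.4993858945 = 0.0202295932
Term 3 = 0 (no dividend yield, q = 0)
Theta = -0.0414377172 + (0.0202295932) + (0.0000000000) = -0.021208


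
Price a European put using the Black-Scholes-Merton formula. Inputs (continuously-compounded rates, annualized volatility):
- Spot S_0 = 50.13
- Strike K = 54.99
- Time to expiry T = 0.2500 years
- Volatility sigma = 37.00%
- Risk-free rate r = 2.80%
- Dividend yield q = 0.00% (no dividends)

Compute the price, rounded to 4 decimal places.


d1 = (ln(S/K) + (r - q + 0.5*sigma^2) * T) / (sigma * sqrt(T)) = -0.36983362
d2 = d1 - sigma * sqrt(T) = -0.55483362
exp(-rT) = 0.99302444; exp(-qT) = 1.00000000
P = K * exp(-rT) * N(-d2) - S_0 * exp(-qT) * N(-d1)
N(-d1) = 0.64424677; N(-d2) = 0.71049576
P = 54.9900 * 0.99302444 * 0.71049576 - 50.1300 * 1.00000000 * 0.64424677 = 6.5015

Answer: Price = 6.5015


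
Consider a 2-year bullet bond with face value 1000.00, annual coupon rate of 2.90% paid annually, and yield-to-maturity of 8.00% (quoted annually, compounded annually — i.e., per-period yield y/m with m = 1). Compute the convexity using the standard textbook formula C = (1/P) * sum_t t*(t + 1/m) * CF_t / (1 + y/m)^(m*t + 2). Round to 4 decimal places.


Coupon per period c = face * coupon_rate / m = 29.000000
Periods per year m = 1; per-period yield y/m = 0.080000
Number of cashflows N = 2
Cashflows (t years, CF_t, discount factor 1/(1+y/m)^(m*t), PV):
  t = 1.0000: CF_t = 29.000000, DF = 0.925926, PV = 26.851852
  t = 2.0000: CF_t = 1029.000000, DF = 0.857339, PV = 882.201646
Price P = sum_t PV_t = 909.053498
Convexity numerator sum_t t*(t + 1/m) * CF_t / (1+y/m)^(m*t + 2):
  t = 1.0000: term = 46.042270
  t = 2.0000: term = 4538.074311
Convexity = (1/P) * sum = 4584.116581 / 909.053498 = 5.042736

Answer: Convexity = 5.0427


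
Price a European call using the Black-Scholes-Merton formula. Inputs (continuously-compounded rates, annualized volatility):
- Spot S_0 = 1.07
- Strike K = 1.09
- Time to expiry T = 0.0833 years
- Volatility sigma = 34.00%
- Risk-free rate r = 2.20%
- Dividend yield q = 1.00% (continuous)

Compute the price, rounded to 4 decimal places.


Answer: Price = 0.0334

Derivation:
d1 = (ln(S/K) + (r - q + 0.5*sigma^2) * T) / (sigma * sqrt(T)) = -0.12946825
d2 = d1 - sigma * sqrt(T) = -0.22759816
exp(-rT) = 0.99816908; exp(-qT) = 0.99916735
C = S_0 * exp(-qT) * N(d1) - K * exp(-rT) * N(d2)
N(d1) = 0.44849357; N(d2) = 0.40997933
C = 1.0700 * 0.99916735 * 0.44849357 - 1.0900 * 0.99816908 * 0.40997933 = 0.0334


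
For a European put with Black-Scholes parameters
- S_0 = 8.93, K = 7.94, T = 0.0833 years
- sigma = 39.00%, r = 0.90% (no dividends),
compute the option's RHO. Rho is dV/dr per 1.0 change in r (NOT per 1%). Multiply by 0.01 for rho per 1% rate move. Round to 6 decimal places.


d1 = 1.1068489457; d2 = 0.9942881621
phi(d1) = 0.2162120094; exp(-qT) = 1.0000000000; exp(-rT) = 0.9992505810
N(-d2) = 0.1600412986
Rho = -K*T*exp(-rT)*N(-d2) = -7.9400 * 0.0833 * 0.9992505810 * 0.1600412986 = -0.105772

Answer: Rho = -0.105772


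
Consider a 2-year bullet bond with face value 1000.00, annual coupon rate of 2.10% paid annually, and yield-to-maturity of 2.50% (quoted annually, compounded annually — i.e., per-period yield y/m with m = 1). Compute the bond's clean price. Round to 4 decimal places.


Coupon per period c = face * coupon_rate / m = 21.000000
Periods per year m = 1; per-period yield y/m = 0.025000
Number of cashflows N = 2
Cashflows (t years, CF_t, discount factor 1/(1+y/m)^(m*t), PV):
  t = 1.0000: CF_t = 21.000000, DF = 0.975610, PV = 20.487805
  t = 2.0000: CF_t = 1021.000000, DF = 0.951814, PV = 971.802499
Price P = sum_t PV_t = 992.290303

Answer: Price = 992.2903


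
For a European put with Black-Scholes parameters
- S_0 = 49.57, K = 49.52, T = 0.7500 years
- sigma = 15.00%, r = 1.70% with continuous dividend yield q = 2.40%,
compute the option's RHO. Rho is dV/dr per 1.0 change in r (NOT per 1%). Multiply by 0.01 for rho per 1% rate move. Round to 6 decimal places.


Answer: Rho = -19.760229

Derivation:
d1 = 0.0323060858; d2 = -0.0975977247
phi(d1) = 0.3987341500; exp(-qT) = 0.9821610324; exp(-rT) = 0.9873309369
N(-d2) = 0.5388741344
Rho = -K*T*exp(-rT)*N(-d2) = -49.5200 * 0.7500 * 0.9873309369 * 0.5388741344 = -19.760229
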